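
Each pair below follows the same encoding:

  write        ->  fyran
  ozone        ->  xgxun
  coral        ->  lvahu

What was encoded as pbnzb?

A repeating key of period 2 is used — shifts +9, +7 over and over.
Reversing it on pbnzb: p−9=g, b−7=u, n−9=e, z−7=s, b−9=s.

guess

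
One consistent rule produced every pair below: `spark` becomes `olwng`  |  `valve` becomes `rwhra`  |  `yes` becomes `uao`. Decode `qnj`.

urn

Compare letters: s→o is +22, p→l is +22, a→w is +22 — a constant shift. It's a constant shift of +22 (ROT22).
Undoing it on qnj: q−22=u, n−22=r, j−22=n.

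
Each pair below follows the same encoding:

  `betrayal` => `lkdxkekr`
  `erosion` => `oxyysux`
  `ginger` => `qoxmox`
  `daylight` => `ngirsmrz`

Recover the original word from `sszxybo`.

Shifts by position in betrayal: pos 0: b→l (+10), pos 1: e→k (+6), pos 2: t→d (+10), pos 3: r→x (+6) — repeating every 2. The shifts repeat in a cycle of length 2: positions 0,1,… shift by +10, +6, then the pattern repeats.
Decoding sszxybo: s−10=i, s−6=m, z−10=p, x−6=r, y−10=o, b−6=v, o−10=e.

improve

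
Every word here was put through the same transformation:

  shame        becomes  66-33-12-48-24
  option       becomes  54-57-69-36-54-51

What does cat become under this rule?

s(#19)→66 and h(#8)→33: differences scale by 3, so n = 3·pos + 9. Each letter becomes 3×(its alphabet position, a=1..z=26) + 9.
Applying it to cat: c=3→18, a=1→12, t=20→69.

18-12-69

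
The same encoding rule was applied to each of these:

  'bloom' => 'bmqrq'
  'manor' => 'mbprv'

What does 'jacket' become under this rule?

jbeniy

In bloom: b→b is +0, l→m is +1, o→q is +2, o→r is +3 — the shift increases by 1 each position. Letter i (0-indexed) is shifted by i+0, so successive shifts are 0, 1, 2, ….
On jacket: j+0=j, a+1=b, c+2=e, k+3=n, e+4=i, t+5=y.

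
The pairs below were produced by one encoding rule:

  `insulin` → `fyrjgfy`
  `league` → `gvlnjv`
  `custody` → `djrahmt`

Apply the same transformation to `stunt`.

Each letter's alphabet position (a=0..z=25) is mapped through 9·x+11 mod 26 — an affine cipher.
For stunt: s(18)→9·18+11≡17=r; t(19)→9·19+11≡0=a; u(20)→9·20+11≡9=j; n(13)→9·13+11≡24=y; t(19)→9·19+11≡0=a (all mod 26).

rajya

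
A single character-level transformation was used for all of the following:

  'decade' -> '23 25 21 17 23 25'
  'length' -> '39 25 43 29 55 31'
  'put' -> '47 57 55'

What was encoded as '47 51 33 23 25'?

d(#4)→23 and e(#5)→25: differences scale by 2, so n = 2·pos + 15. The formula is n = 2×(alphabet index, a=1) + 15.
Reversing it on 47 51 33 23 25: 47→(47−15)÷2=16=p, 51→(51−15)÷2=18=r, 33→(33−15)÷2=9=i, 23→(23−15)÷2=4=d, 25→(25−15)÷2=5=e.

pride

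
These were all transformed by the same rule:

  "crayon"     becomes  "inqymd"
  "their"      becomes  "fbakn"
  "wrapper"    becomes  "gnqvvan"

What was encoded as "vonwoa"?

pursue

c(2)→i(8) and r(17)→n(13) fit y≡9x+16 (mod 26); the inverse of 9 mod 26 is 3. This is an affine cipher: with a=0,…,z=25, each position x becomes (9x+16) mod 26.
Reversing it on vonwoa: v(21)→3·(21−16)≡15=p; o(14)→3·(14−16)≡20=u; n(13)→3·(13−16)≡17=r; w(22)→3·(22−16)≡18=s; o(14)→3·(14−16)≡20=u; a(0)→3·(0−16)≡4=e (all mod 26).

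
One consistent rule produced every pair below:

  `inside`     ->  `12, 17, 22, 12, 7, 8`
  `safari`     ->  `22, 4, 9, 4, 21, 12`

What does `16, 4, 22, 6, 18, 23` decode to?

i is letter #9 and maps to 12: an offset of 3. Letters become their 1-based position plus 3 (so a→4, b→5, …).
Reversing it on 16, 4, 22, 6, 18, 23: 16→(16−3)÷1=13=m, 4→(4−3)÷1=1=a, 22→(22−3)÷1=19=s, 6→(6−3)÷1=3=c, 18→(18−3)÷1=15=o, 23→(23−3)÷1=20=t.

mascot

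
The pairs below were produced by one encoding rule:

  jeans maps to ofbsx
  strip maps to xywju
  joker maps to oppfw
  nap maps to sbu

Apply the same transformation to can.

hbs

The shift depends on letter class: consonant j→o is +5, but vowel e→f is +1. The rule splits by letter class: vowels +1, consonants +5.
On can: c(cons)+5=h, a(vowel)+1=b, n(cons)+5=s.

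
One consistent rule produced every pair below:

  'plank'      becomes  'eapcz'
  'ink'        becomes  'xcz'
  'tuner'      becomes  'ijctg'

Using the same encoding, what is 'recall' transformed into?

Compare letters: p→e is +15, l→a is +15, a→p is +15 — a constant shift. Every letter moves 15 places later in the alphabet, wrapping around z→a.
Applying it to recall: r+15=g, e+15=t, c+15=r, a+15=p, l+15=a, l+15=a.

gtrpaa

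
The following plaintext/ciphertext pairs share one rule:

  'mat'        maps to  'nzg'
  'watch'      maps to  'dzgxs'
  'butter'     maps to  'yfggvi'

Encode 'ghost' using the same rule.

Each pair mirrors across the alphabet (m↔n, a↔z, t↔g): positions sum to 25. Letters are reflected about the middle of the alphabet (position → 25−position): Atbash.
Applying it to ghost: g↔t, h↔s, o↔l, s↔h, t↔g.

tslhg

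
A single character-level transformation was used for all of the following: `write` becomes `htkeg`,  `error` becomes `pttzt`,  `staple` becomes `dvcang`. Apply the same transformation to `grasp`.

rtcdr

Shifts by position in write: pos 0: w→h (+11), pos 1: r→t (+2), pos 2: i→k (+2), pos 3: t→e (+11), pos 4: e→g (+2) — repeating every 3. A repeating key of period 3 is used — shifts +11, +2, +2 over and over.
Applying it to grasp: g+11=r, r+2=t, a+2=c, s+11=d, p+2=r.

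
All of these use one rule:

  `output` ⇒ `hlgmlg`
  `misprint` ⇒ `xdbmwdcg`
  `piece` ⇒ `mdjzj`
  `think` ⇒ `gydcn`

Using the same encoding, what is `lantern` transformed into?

o(14)→h(7) and u(20)→l(11) fit y≡5x+15 (mod 26); the inverse of 5 mod 26 is 21. Each letter's alphabet position (a=0..z=25) is mapped through 5·x+15 mod 26 — an affine cipher.
On lantern: l(11)→5·11+15≡18=s; a(0)→5·0+15≡15=p; n(13)→5·13+15≡2=c; t(19)→5·19+15≡6=g; e(4)→5·4+15≡9=j; r(17)→5·17+15≡22=w; n(13)→5·13+15≡2=c (all mod 26).

spcgjwc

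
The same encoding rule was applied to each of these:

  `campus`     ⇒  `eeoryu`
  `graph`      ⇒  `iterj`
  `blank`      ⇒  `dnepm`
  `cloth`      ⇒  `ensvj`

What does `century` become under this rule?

The shift depends on letter class: consonant c→e is +2, but vowel a→e is +4. Vowels shift forward by 4 and consonants shift forward by 2.
Applying it to century: c(cons)+2=e, e(vowel)+4=i, n(cons)+2=p, t(cons)+2=v, u(vowel)+4=y, r(cons)+2=t, y(cons)+2=a.

eipvyta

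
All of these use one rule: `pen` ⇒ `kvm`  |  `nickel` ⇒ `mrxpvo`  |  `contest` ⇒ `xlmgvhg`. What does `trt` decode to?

gig

Each letter is replaced by its mirror in the alphabet: a↔z, b↔y, c↔x, and so on (the Atbash cipher).
Undoing it on trt: t↔g, r↔i, t↔g.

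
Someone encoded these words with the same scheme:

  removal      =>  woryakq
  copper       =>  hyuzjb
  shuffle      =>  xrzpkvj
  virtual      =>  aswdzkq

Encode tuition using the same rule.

yendnys

Shifts by position in removal: pos 0: r→w (+5), pos 1: e→o (+10), pos 2: m→r (+5), pos 3: o→y (+10) — repeating every 2. It's a Vigenère-style cipher with numeric key [5,10]: position i shifts by key[i mod 2].
Applying it to tuition: t+5=y, u+10=e, i+5=n, t+10=d, i+5=n, o+10=y, n+5=s.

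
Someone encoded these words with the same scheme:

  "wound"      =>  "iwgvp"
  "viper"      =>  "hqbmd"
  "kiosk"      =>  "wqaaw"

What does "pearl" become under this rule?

bmmzx

A repeating key of period 2 is used — shifts +12, +8 over and over.
Applying it to pearl: p+12=b, e+8=m, a+12=m, r+8=z, l+12=x.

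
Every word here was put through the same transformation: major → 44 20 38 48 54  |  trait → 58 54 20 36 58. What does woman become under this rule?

With a=1..z=26, the number is 2·pos + 18.
For woman: w=23→64, o=15→48, m=13→44, a=1→20, n=14→46.

64 48 44 20 46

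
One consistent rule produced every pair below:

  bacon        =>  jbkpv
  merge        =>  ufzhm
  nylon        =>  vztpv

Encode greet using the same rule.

osmfb

The shifts repeat in a cycle of length 2: positions 0,1,… shift by +8, +1, then the pattern repeats.
On greet: g+8=o, r+1=s, e+8=m, e+1=f, t+8=b.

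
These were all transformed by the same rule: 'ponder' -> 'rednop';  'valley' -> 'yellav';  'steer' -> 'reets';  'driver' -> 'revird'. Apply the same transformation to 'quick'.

The output letters match the input read backwards: ponder reversed is rednop. It's just the letters in reverse order.
For quick: reverse → kciuq.

kciuq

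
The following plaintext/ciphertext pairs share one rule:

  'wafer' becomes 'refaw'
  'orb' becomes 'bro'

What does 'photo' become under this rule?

otohp

The word is simply reversed.
On photo: reverse → otohp.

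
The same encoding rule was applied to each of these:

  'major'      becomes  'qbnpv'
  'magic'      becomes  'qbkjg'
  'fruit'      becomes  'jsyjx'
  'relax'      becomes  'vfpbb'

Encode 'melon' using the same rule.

qfppr

Shifts by position in major: pos 0: m→q (+4), pos 1: a→b (+1), pos 2: j→n (+4), pos 3: o→p (+1) — repeating every 2. It's a Vigenère-style cipher with numeric key [4,1]: position i shifts by key[i mod 2].
For melon: m+4=q, e+1=f, l+4=p, o+1=p, n+4=r.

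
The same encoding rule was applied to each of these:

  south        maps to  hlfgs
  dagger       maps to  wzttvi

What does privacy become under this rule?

Each pair mirrors across the alphabet (s↔h, o↔l, u↔f): positions sum to 25. Letters are reflected about the middle of the alphabet (position → 25−position): Atbash.
Applying it to privacy: p↔k, r↔i, i↔r, v↔e, a↔z, c↔x, y↔b.

kirezxb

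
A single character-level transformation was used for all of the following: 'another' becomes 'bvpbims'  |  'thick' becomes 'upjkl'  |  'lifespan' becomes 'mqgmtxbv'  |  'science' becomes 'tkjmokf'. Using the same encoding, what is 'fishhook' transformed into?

It's a Vigenère-style cipher with numeric key [1,8]: position i shifts by key[i mod 2].
On fishhook: f+1=g, i+8=q, s+1=t, h+8=p, h+1=i, o+8=w, o+1=p, k+8=s.

gqtpiwps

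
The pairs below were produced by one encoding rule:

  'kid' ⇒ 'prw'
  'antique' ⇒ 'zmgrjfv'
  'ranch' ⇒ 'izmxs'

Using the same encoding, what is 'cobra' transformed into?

Each pair mirrors across the alphabet (k↔p, i↔r, d↔w): positions sum to 25. Each letter is replaced by its mirror in the alphabet: a↔z, b↔y, c↔x, and so on (the Atbash cipher).
Applying it to cobra: c↔x, o↔l, b↔y, r↔i, a↔z.

xlyiz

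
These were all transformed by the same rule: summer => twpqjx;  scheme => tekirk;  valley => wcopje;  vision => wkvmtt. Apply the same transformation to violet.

In summer: s→t is +1, u→w is +2, m→p is +3, m→q is +4 — the shift increases by 1 each position. Each letter shifts forward by (position + 1), i.e. 1, 2, 3, … — the shift grows by one for each successive letter.
Applying it to violet: v+1=w, i+2=k, o+3=r, l+4=p, e+5=j, t+6=z.

wkrpjz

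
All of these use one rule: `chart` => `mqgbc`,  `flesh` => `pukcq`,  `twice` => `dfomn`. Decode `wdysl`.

music

A repeating key of period 3 is used — shifts +10, +9, +6 over and over.
Decoding wdysl: w−10=m, d−9=u, y−6=s, s−10=i, l−9=c.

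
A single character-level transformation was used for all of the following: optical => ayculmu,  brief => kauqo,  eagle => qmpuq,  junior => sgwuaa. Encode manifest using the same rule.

vmwuoqbc

Two shifts are in play — +12 for a/e/i/o/u, +9 for every other letter.
On manifest: m(cons)+9=v, a(vowel)+12=m, n(cons)+9=w, i(vowel)+12=u, f(cons)+9=o, e(vowel)+12=q, s(cons)+9=b, t(cons)+9=c.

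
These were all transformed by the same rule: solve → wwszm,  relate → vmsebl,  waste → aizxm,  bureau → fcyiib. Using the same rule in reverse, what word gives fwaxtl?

bottle

A repeating key of period 3 is used — shifts +4, +8, +7 over and over.
Reversing it on fwaxtl: f−4=b, w−8=o, a−7=t, x−4=t, t−8=l, l−7=e.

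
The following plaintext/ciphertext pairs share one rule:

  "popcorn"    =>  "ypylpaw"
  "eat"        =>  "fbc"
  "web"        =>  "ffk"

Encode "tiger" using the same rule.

cjpfa

Vowels shift forward by 1 and consonants shift forward by 9.
Applying it to tiger: t(cons)+9=c, i(vowel)+1=j, g(cons)+9=p, e(vowel)+1=f, r(cons)+9=a.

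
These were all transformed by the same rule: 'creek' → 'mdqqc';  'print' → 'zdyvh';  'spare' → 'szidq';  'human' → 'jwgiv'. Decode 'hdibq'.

trade

c(2)→m(12) and r(17)→d(3) fit y≡15x+8 (mod 26); the inverse of 15 mod 26 is 7. Treating letters as 0–25, the rule is x ↦ 15x + 8 (mod 26).
Reversing it on hdibq: h(7)→7·(7−8)≡19=t; d(3)→7·(3−8)≡17=r; i(8)→7·(8−8)≡0=a; b(1)→7·(1−8)≡3=d; q(16)→7·(16−8)≡4=e (all mod 26).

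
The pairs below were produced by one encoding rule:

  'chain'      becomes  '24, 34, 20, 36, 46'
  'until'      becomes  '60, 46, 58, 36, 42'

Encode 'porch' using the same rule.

50, 48, 54, 24, 34

Each letter becomes 2×(its alphabet position, a=1..z=26) + 18.
On porch: p=16→50, o=15→48, r=18→54, c=3→24, h=8→34.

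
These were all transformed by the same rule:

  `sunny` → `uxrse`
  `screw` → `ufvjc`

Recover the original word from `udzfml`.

The shift increases by 1 at each position, starting from +2: 2, 3, 4, ….
Reversing it on udzfml: u−2=s, d−3=a, z−4=v, f−5=a, m−6=g, l−7=e.

savage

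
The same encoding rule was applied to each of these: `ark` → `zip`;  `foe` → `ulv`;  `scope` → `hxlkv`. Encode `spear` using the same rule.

hkvzi

This is the alphabet-reversal cipher (Atbash): a becomes z, b becomes y, etc.
Applying it to spear: s↔h, p↔k, e↔v, a↔z, r↔i.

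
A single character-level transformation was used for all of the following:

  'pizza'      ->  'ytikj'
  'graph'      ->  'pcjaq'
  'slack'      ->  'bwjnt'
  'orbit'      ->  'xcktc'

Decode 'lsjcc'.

Shifts by position in pizza: pos 0: p→y (+9), pos 1: i→t (+11), pos 2: z→i (+9), pos 3: z→k (+11) — repeating every 2. It's a Vigenère-style cipher with numeric key [9,11]: position i shifts by key[i mod 2].
Undoing it on lsjcc: l−9=c, s−11=h, j−9=a, c−11=r, c−9=t.

chart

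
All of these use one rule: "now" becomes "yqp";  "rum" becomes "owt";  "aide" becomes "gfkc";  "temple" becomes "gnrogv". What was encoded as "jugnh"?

The output letters match the input read backwards, each shifted +2: now reversed is won. Read the word backwards and shift each letter +2.
Decoding jugnh: shift back: j−2=h, u−2=s, g−2=e, n−2=l, h−2=f → hself; then reverse → flesh.

flesh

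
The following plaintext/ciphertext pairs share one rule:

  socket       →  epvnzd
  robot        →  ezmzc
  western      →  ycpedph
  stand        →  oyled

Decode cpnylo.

The output letters match the input read backwards, each shifted +11: socket reversed is tekcos. Read the word backwards and shift each letter +11.
Undoing it on cpnylo: shift back: c−11=r, p−11=e, n−11=c, y−11=n, l−11=a, o−11=d → recnad; then reverse → dancer.

dancer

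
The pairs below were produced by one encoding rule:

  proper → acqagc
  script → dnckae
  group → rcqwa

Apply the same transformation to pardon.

The shift depends on letter class: consonant p→a is +11, but vowel o→q is +2. Two shifts are in play — +2 for a/e/i/o/u, +11 for every other letter.
Applying it to pardon: p(cons)+11=a, a(vowel)+2=c, r(cons)+11=c, d(cons)+11=o, o(vowel)+2=q, n(cons)+11=y.

accoqy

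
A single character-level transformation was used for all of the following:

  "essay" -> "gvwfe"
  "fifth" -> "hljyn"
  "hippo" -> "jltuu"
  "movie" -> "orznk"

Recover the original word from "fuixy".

The shift increases by 1 at each position, starting from +2: 2, 3, 4, ….
Reversing it on fuixy: f−2=d, u−3=r, i−4=e, x−5=s, y−6=s.

dress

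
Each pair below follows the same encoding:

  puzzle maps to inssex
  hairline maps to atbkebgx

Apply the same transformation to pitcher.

ibmvaxk

Compare letters: p→i is +19, u→n is +19, z→s is +19 — a constant shift. This is a Caesar cipher with shift 19.
On pitcher: p+19=i, i+19=b, t+19=m, c+19=v, h+19=a, e+19=x, r+19=k.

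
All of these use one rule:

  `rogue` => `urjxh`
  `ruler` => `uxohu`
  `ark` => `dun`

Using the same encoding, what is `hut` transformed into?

kxw

Compare letters: r→u is +3, o→r is +3, g→j is +3 — a constant shift. Each letter is shifted forward by 3 in the alphabet (a Caesar shift of +3).
For hut: h+3=k, u+3=x, t+3=w.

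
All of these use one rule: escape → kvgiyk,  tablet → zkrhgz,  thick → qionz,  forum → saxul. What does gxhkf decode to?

Read the word backwards and shift each letter +6.
Reversing it on gxhkf: shift back: g−6=a, x−6=r, h−6=b, k−6=e, f−6=z → arbez; then reverse → zebra.

zebra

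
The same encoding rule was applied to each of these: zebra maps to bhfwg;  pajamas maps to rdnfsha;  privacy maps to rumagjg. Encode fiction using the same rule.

In zebra: z→b is +2, e→h is +3, b→f is +4, r→w is +5 — the shift increases by 1 each position. Each letter shifts forward by (position + 2), i.e. 2, 3, 4, … — the shift grows by one for each successive letter.
On fiction: f+2=h, i+3=l, c+4=g, t+5=y, i+6=o, o+7=v, n+8=v.

hlgyovv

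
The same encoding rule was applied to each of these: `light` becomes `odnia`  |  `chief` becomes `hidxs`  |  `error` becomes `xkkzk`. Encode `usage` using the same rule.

vfrnx

l(11)→o(14) and i(8)→d(3) fit y≡21x+17 (mod 26); the inverse of 21 mod 26 is 5. This is an affine cipher: with a=0,…,z=25, each position x becomes (21x+17) mod 26.
On usage: u(20)→21·20+17≡21=v; s(18)→21·18+17≡5=f; a(0)→21·0+17≡17=r; g(6)→21·6+17≡13=n; e(4)→21·4+17≡23=x (all mod 26).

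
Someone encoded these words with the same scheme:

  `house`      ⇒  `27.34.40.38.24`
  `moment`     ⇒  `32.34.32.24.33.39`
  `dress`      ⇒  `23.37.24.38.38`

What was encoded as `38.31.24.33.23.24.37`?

h is letter #8 and maps to 27: an offset of 19. The number is (letter's place in the alphabet, a=1) + 19.
Decoding 38.31.24.33.23.24.37: 38→(38−19)÷1=19=s, 31→(31−19)÷1=12=l, 24→(24−19)÷1=5=e, 33→(33−19)÷1=14=n, 23→(23−19)÷1=4=d, 24→(24−19)÷1=5=e, 37→(37−19)÷1=18=r.

slender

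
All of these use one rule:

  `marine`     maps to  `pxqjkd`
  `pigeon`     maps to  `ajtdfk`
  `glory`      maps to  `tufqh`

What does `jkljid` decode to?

inside

m(12)→p(15) and a(0)→x(23) fit y≡21x+23 (mod 26); the inverse of 21 mod 26 is 5. This is an affine cipher: with a=0,…,z=25, each position x becomes (21x+23) mod 26.
Reversing it on jkljid: j(9)→5·(9−23)≡8=i; k(10)→5·(10−23)≡13=n; l(11)→5·(11−23)≡18=s; j(9)→5·(9−23)≡8=i; i(8)→5·(8−23)≡3=d; d(3)→5·(3−23)≡4=e (all mod 26).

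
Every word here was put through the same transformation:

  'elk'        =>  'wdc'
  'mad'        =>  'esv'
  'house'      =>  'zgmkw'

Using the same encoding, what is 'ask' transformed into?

Compare letters: e→w is +18, l→d is +18, k→c is +18 — a constant shift. It's a constant shift of +18 (ROT18).
On ask: a+18=s, s+18=k, k+18=c.

skc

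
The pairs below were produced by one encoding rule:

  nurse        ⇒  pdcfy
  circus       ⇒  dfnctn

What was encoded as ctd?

The output letters match the input read backwards, each shifted +11: nurse reversed is esrun. Two steps: reverse the string, then apply a Caesar shift of +11.
Decoding ctd: shift back: c−11=r, t−11=i, d−11=s → ris; then reverse → sir.

sir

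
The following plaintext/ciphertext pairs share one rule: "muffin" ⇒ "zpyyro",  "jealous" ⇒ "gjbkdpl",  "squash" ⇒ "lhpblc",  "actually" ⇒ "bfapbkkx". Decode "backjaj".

athlete

m(12)→z(25) and u(20)→p(15) fit y≡15x+1 (mod 26); the inverse of 15 mod 26 is 7. Treating letters as 0–25, the rule is x ↦ 15x + 1 (mod 26).
Reversing it on backjaj: b(1)→7·(1−1)≡0=a; a(0)→7·(0−1)≡19=t; c(2)→7·(2−1)≡7=h; k(10)→7·(10−1)≡11=l; j(9)→7·(9−1)≡4=e; a(0)→7·(0−1)≡19=t; j(9)→7·(9−1)≡4=e (all mod 26).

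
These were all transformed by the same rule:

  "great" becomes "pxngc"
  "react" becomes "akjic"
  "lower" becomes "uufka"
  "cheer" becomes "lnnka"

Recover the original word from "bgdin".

Shifts by position in great: pos 0: g→p (+9), pos 1: r→x (+6), pos 2: e→n (+9), pos 3: a→g (+6) — repeating every 2. The shifts repeat in a cycle of length 2: positions 0,1,… shift by +9, +6, then the pattern repeats.
Undoing it on bgdin: b−9=s, g−6=a, d−9=u, i−6=c, n−9=e.

sauce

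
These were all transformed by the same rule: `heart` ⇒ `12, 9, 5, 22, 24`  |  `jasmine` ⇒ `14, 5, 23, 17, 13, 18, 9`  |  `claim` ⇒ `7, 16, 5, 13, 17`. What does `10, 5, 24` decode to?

Each letter is replaced by its alphabet position (a=1..z=26) + 4.
Undoing it on 10, 5, 24: 10→(10−4)÷1=6=f, 5→(5−4)÷1=1=a, 24→(24−4)÷1=20=t.

fat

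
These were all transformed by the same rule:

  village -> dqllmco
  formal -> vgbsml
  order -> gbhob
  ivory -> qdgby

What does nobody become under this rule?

v(21)→d(3) and i(8)→q(16) fit y≡7x+12 (mod 26); the inverse of 7 mod 26 is 15. Treating letters as 0–25, the rule is x ↦ 7x + 12 (mod 26).
Applying it to nobody: n(13)→7·13+12≡25=z; o(14)→7·14+12≡6=g; b(1)→7·1+12≡19=t; o(14)→7·14+12≡6=g; d(3)→7·3+12≡7=h; y(24)→7·24+12≡24=y (all mod 26).

zgtghy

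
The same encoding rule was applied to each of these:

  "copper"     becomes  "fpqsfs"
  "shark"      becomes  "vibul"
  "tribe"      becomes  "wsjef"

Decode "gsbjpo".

A repeating key of period 3 is used — shifts +3, +1, +1 over and over.
Decoding gsbjpo: g−3=d, s−1=r, b−1=a, j−3=g, p−1=o, o−1=n.

dragon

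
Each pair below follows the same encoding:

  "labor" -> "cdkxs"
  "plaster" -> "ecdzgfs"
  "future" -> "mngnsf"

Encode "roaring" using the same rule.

sxdshqt

l(11)→c(2) and a(0)→d(3) fit y≡7x+3 (mod 26); the inverse of 7 mod 26 is 15. This is an affine cipher: with a=0,…,z=25, each position x becomes (7x+3) mod 26.
On roaring: r(17)→7·17+3≡18=s; o(14)→7·14+3≡23=x; a(0)→7·0+3≡3=d; r(17)→7·17+3≡18=s; i(8)→7·8+3≡7=h; n(13)→7·13+3≡16=q; g(6)→7·6+3≡19=t (all mod 26).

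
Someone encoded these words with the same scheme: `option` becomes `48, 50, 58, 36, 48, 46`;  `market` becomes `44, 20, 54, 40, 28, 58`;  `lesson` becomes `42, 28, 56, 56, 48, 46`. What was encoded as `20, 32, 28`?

age

With a=1..z=26, the number is 2·pos + 18.
Decoding 20, 32, 28: 20→(20−18)÷2=1=a, 32→(32−18)÷2=7=g, 28→(28−18)÷2=5=e.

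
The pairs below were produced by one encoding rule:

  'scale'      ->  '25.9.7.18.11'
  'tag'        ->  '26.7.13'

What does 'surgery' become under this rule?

s is letter #19 and maps to 25: an offset of 6. The number is (letter's place in the alphabet, a=1) + 6.
On surgery: s=19→25, u=21→27, r=18→24, g=7→13, e=5→11, r=18→24, y=25→31.

25.27.24.13.11.24.31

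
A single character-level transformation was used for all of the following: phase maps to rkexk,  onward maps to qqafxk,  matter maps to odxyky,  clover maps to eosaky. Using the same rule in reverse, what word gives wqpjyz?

In phase: p→r is +2, h→k is +3, a→e is +4, s→x is +5 — the shift increases by 1 each position. The shift increases by 1 at each position, starting from +2: 2, 3, 4, ….
Decoding wqpjyz: w−2=u, q−3=n, p−4=l, j−5=e, y−6=s, z−7=s.

unless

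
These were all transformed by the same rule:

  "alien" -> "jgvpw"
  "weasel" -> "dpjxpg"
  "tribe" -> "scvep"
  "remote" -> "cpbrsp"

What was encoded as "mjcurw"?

a(0)→j(9) and l(11)→g(6) fit y≡21x+9 (mod 26); the inverse of 21 mod 26 is 5. This is an affine cipher: with a=0,…,z=25, each position x becomes (21x+9) mod 26.
Decoding mjcurw: m(12)→5·(12−9)≡15=p; j(9)→5·(9−9)≡0=a; c(2)→5·(2−9)≡17=r; u(20)→5·(20−9)≡3=d; r(17)→5·(17−9)≡14=o; w(22)→5·(22−9)≡13=n (all mod 26).

pardon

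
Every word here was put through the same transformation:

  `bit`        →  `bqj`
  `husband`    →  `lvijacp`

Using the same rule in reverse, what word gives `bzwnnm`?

Two steps: reverse the string, then apply a Caesar shift of +8.
Reversing it on bzwnnm: shift back: b−8=t, z−8=r, w−8=o, n−8=f, n−8=f, m−8=e → troffe; then reverse → effort.

effort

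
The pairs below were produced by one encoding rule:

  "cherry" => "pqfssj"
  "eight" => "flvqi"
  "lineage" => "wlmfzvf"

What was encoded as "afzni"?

This is an affine cipher: with a=0,…,z=25, each position x becomes (21x+25) mod 26.
Undoing it on afzni: a(0)→5·(0−25)≡5=f; f(5)→5·(5−25)≡4=e; z(25)→5·(25−25)≡0=a; n(13)→5·(13−25)≡18=s; i(8)→5·(8−25)≡19=t (all mod 26).

feast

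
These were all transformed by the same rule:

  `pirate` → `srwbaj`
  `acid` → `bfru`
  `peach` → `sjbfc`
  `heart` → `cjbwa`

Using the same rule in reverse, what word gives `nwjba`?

great

p(15)→s(18) and i(8)→r(17) fit y≡15x+1 (mod 26); the inverse of 15 mod 26 is 7. This is an affine cipher: with a=0,…,z=25, each position x becomes (15x+1) mod 26.
Undoing it on nwjba: n(13)→7·(13−1)≡6=g; w(22)→7·(22−1)≡17=r; j(9)→7·(9−1)≡4=e; b(1)→7·(1−1)≡0=a; a(0)→7·(0−1)≡19=t (all mod 26).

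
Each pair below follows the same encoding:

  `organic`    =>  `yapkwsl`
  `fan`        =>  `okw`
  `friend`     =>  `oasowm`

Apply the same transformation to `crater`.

The shift depends on letter class: consonant r→a is +9, but vowel o→y is +10. The rule splits by letter class: vowels +10, consonants +9.
Applying it to crater: c(cons)+9=l, r(cons)+9=a, a(vowel)+10=k, t(cons)+9=c, e(vowel)+10=o, r(cons)+9=a.

lakcoa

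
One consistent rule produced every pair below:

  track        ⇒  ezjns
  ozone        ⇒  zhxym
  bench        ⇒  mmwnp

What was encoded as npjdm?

Shifts by position in track: pos 0: t→e (+11), pos 1: r→z (+8), pos 2: a→j (+9), pos 3: c→n (+11), pos 4: k→s (+8) — repeating every 3. The shifts repeat in a cycle of length 3: positions 0,1,… shift by +11, +8, +9, then the pattern repeats.
Undoing it on npjdm: n−11=c, p−8=h, j−9=a, d−11=s, m−8=e.

chase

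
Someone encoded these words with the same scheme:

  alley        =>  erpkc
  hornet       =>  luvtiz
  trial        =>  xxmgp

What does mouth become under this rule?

quyzl

Shifts by position in alley: pos 0: a→e (+4), pos 1: l→r (+6), pos 2: l→p (+4), pos 3: e→k (+6) — repeating every 2. A repeating key of period 2 is used — shifts +4, +6 over and over.
Applying it to mouth: m+4=q, o+6=u, u+4=y, t+6=z, h+4=l.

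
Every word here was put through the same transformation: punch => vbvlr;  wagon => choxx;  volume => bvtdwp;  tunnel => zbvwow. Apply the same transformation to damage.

jhujqp

Letter i (0-indexed) is shifted by i+6, so successive shifts are 6, 7, 8, ….
On damage: d+6=j, a+7=h, m+8=u, a+9=j, g+10=q, e+11=p.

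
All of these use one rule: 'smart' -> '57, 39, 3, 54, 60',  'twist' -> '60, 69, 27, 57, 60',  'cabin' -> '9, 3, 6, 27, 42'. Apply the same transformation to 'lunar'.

s(#19)→57 and m(#13)→39: differences scale by 3, so n = 3·pos + 0. With a=1..z=26, the number is 3·pos.
For lunar: l=12→36, u=21→63, n=14→42, a=1→3, r=18→54.

36, 63, 42, 3, 54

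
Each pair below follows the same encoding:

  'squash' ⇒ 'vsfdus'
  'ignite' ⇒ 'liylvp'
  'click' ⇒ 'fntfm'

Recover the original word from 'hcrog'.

Shifts by position in squash: pos 0: s→v (+3), pos 1: q→s (+2), pos 2: u→f (+11), pos 3: a→d (+3), pos 4: s→u (+2), pos 5: h→s (+11) — repeating every 3. A repeating key of period 3 is used — shifts +3, +2, +11 over and over.
Reversing it on hcrog: h−3=e, c−2=a, r−11=g, o−3=l, g−2=e.

eagle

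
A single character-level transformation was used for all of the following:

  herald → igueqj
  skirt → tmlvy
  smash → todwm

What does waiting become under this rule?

xclxntn

The shift increases by 1 at each position, starting from +1: 1, 2, 3, ….
On waiting: w+1=x, a+2=c, i+3=l, t+4=x, i+5=n, n+6=t, g+7=n.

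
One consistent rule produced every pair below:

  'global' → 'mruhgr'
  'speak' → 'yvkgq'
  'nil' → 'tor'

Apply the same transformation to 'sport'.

yvuxz

Every letter moves 6 places later in the alphabet, wrapping around z→a.
On sport: s+6=y, p+6=v, o+6=u, r+6=x, t+6=z.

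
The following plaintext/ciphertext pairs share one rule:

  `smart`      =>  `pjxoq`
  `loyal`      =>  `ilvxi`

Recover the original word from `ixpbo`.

This is a Caesar cipher with shift 23.
Decoding ixpbo: i−23=l, x−23=a, p−23=s, b−23=e, o−23=r.

laser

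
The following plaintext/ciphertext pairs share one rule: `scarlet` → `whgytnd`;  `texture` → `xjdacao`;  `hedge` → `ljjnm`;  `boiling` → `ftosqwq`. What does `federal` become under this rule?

jjjlzjv

Letter i (0-indexed) is shifted by i+4, so successive shifts are 4, 5, 6, ….
For federal: f+4=j, e+5=j, d+6=j, e+7=l, r+8=z, a+9=j, l+10=v.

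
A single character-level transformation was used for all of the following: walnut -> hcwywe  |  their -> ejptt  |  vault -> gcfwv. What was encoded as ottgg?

Shifts by position in walnut: pos 0: w→h (+11), pos 1: a→c (+2), pos 2: l→w (+11), pos 3: n→y (+11), pos 4: u→w (+2), pos 5: t→e (+11) — repeating every 3. It's a Vigenère-style cipher with numeric key [11,2,11]: position i shifts by key[i mod 3].
Decoding ottgg: o−11=d, t−2=r, t−11=i, g−11=v, g−2=e.

drive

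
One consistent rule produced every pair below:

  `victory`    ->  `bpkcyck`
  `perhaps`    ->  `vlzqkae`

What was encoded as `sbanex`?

Each letter shifts forward by (position + 6), i.e. 6, 7, 8, … — the shift grows by one for each successive letter.
Decoding sbanex: s−6=m, b−7=u, a−8=s, n−9=e, e−10=u, x−11=m.

museum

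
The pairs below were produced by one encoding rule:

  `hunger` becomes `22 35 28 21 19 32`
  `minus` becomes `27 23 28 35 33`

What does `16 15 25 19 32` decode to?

baker

h is letter #8 and maps to 22: an offset of 14. Each letter is replaced by its alphabet position (a=1..z=26) + 14.
Undoing it on 16 15 25 19 32: 16→(16−14)÷1=2=b, 15→(15−14)÷1=1=a, 25→(25−14)÷1=11=k, 19→(19−14)÷1=5=e, 32→(32−14)÷1=18=r.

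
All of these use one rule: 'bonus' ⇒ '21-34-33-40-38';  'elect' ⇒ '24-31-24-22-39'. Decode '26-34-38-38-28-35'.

gossip

b is letter #2 and maps to 21: an offset of 19. Each letter is replaced by its alphabet position (a=1..z=26) + 19.
Decoding 26-34-38-38-28-35: 26→(26−19)÷1=7=g, 34→(34−19)÷1=15=o, 38→(38−19)÷1=19=s, 38→(38−19)÷1=19=s, 28→(28−19)÷1=9=i, 35→(35−19)÷1=16=p.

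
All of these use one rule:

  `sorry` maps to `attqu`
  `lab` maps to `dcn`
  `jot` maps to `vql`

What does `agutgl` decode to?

jersey

The word is reversed, then every letter is shifted forward by 2.
Undoing it on agutgl: shift back: a−2=y, g−2=e, u−2=s, t−2=r, g−2=e, l−2=j → yesrej; then reverse → jersey.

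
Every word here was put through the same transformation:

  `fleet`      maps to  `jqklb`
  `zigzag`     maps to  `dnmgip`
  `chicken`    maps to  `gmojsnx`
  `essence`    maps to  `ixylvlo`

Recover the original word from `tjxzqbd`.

persist

The shift increases by 1 at each position, starting from +4: 4, 5, 6, ….
Reversing it on tjxzqbd: t−4=p, j−5=e, x−6=r, z−7=s, q−8=i, b−9=s, d−10=t.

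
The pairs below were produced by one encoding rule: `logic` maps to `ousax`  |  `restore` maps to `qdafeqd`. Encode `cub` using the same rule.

The output letters match the input read backwards, each shifted +12: logic reversed is cigol. Two steps: reverse the string, then apply a Caesar shift of +12.
For cub: reverse → buc; then shift: b+12=n, u+12=g, c+12=o.

ngo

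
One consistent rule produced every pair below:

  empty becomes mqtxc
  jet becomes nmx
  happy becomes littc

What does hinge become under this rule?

lqrkm

The shift depends on letter class: consonant m→q is +4, but vowel e→m is +8. Two shifts are in play — +8 for a/e/i/o/u, +4 for every other letter.
On hinge: h(cons)+4=l, i(vowel)+8=q, n(cons)+4=r, g(cons)+4=k, e(vowel)+8=m.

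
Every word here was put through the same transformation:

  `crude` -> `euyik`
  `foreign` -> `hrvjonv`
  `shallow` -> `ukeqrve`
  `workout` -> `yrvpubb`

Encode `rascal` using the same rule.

tdwhgs

In crude: c→e is +2, r→u is +3, u→y is +4, d→i is +5 — the shift increases by 1 each position. Each letter shifts forward by (position + 2), i.e. 2, 3, 4, … — the shift grows by one for each successive letter.
For rascal: r+2=t, a+3=d, s+4=w, c+5=h, a+6=g, l+7=s.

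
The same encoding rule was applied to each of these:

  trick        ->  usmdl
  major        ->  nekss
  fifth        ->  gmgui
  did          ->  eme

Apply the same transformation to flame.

The shift depends on letter class: consonant t→u is +1, but vowel i→m is +4. Vowels shift forward by 4 and consonants shift forward by 1.
On flame: f(cons)+1=g, l(cons)+1=m, a(vowel)+4=e, m(cons)+1=n, e(vowel)+4=i.

gmeni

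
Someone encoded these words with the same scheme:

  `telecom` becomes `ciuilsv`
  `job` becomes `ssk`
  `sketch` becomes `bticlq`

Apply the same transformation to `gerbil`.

The shift depends on letter class: consonant t→c is +9, but vowel e→i is +4. Two shifts are in play — +4 for a/e/i/o/u, +9 for every other letter.
For gerbil: g(cons)+9=p, e(vowel)+4=i, r(cons)+9=a, b(cons)+9=k, i(vowel)+4=m, l(cons)+9=u.

piakmu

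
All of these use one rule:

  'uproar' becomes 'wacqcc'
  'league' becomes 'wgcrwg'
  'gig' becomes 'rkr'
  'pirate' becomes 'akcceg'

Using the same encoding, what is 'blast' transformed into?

mwcde

The rule splits by letter class: vowels +2, consonants +11.
For blast: b(cons)+11=m, l(cons)+11=w, a(vowel)+2=c, s(cons)+11=d, t(cons)+11=e.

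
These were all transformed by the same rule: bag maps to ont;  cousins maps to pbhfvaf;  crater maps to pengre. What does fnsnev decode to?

It's a constant shift of +13 (ROT13).
Undoing it on fnsnev: f−13=s, n−13=a, s−13=f, n−13=a, e−13=r, v−13=i.

safari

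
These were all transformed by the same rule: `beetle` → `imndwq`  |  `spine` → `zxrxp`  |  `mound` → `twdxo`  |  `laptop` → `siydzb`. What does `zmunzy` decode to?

The shift increases by 1 at each position, starting from +7: 7, 8, 9, ….
Undoing it on zmunzy: z−7=s, m−8=e, u−9=l, n−10=d, z−11=o, y−12=m.

seldom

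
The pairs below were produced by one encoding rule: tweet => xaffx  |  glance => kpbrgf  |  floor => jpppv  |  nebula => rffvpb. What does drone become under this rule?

hvprf

The shift depends on letter class: consonant t→x is +4, but vowel e→f is +1. Two shifts are in play — +1 for a/e/i/o/u, +4 for every other letter.
On drone: d(cons)+4=h, r(cons)+4=v, o(vowel)+1=p, n(cons)+4=r, e(vowel)+1=f.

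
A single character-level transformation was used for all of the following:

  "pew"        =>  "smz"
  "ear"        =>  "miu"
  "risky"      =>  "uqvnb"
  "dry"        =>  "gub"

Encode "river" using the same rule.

The shift depends on letter class: consonant p→s is +3, but vowel e→m is +8. Two shifts are in play — +8 for a/e/i/o/u, +3 for every other letter.
On river: r(cons)+3=u, i(vowel)+8=q, v(cons)+3=y, e(vowel)+8=m, r(cons)+3=u.

uqymu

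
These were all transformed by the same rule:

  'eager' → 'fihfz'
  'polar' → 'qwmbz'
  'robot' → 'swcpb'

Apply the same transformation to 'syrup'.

Shifts by position in eager: pos 0: e→f (+1), pos 1: a→i (+8), pos 2: g→h (+1), pos 3: e→f (+1), pos 4: r→z (+8) — repeating every 3. A repeating key of period 3 is used — shifts +1, +8, +1 over and over.
For syrup: s+1=t, y+8=g, r+1=s, u+1=v, p+8=x.

tgsvx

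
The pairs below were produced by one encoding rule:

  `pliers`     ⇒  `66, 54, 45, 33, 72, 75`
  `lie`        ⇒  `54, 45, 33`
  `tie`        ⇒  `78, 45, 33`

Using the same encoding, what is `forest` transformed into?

p(#16)→66 and l(#12)→54: differences scale by 3, so n = 3·pos + 18. Each letter becomes 3×(its alphabet position, a=1..z=26) + 18.
Applying it to forest: f=6→36, o=15→63, r=18→72, e=5→33, s=19→75, t=20→78.

36, 63, 72, 33, 75, 78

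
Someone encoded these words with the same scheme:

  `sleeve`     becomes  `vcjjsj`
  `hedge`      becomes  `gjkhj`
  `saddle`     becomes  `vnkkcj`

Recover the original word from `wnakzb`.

Treating letters as 0–25, the rule is x ↦ 25x + 13 (mod 26).
Undoing it on wnakzb: w(22)→25·(22−13)≡17=r; n(13)→25·(13−13)≡0=a; a(0)→25·(0−13)≡13=n; k(10)→25·(10−13)≡3=d; z(25)→25·(25−13)≡14=o; b(1)→25·(1−13)≡12=m (all mod 26).

random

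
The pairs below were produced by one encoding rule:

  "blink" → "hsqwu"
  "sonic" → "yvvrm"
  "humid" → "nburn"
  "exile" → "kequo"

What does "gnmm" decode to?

In blink: b→h is +6, l→s is +7, i→q is +8, n→w is +9 — the shift increases by 1 each position. The shift increases by 1 at each position, starting from +6: 6, 7, 8, ….
Decoding gnmm: g−6=a, n−7=g, m−8=e, m−9=d.

aged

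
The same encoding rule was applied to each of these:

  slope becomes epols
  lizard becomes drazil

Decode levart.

It's just the letters in reverse order.
Undoing it on levart: then reverse → travel.

travel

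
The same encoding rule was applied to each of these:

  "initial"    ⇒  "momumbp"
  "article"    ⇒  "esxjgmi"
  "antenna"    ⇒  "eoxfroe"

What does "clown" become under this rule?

The shifts repeat in a cycle of length 2: positions 0,1,… shift by +4, +1, then the pattern repeats.
On clown: c+4=g, l+1=m, o+4=s, w+1=x, n+4=r.

gmsxr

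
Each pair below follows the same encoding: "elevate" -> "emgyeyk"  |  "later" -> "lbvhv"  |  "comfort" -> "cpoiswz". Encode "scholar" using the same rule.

Letter i (0-indexed) is shifted by i+0, so successive shifts are 0, 1, 2, ….
For scholar: s+0=s, c+1=d, h+2=j, o+3=r, l+4=p, a+5=f, r+6=x.

sdjrpfx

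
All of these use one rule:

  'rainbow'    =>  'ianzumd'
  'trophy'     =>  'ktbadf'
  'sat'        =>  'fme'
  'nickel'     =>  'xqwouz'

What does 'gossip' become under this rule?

The output letters match the input read backwards, each shifted +12: rainbow reversed is wobniar. Read the word backwards and shift each letter +12.
Applying it to gossip: reverse → pissog; then shift: p+12=b, i+12=u, s+12=e, s+12=e, o+12=a, g+12=s.

bueeas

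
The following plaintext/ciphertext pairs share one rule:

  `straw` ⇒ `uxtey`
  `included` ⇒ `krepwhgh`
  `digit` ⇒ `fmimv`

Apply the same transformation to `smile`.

uqkpg

Shifts by position in straw: pos 0: s→u (+2), pos 1: t→x (+4), pos 2: r→t (+2), pos 3: a→e (+4) — repeating every 2. It's a Vigenère-style cipher with numeric key [2,4]: position i shifts by key[i mod 2].
On smile: s+2=u, m+4=q, i+2=k, l+4=p, e+2=g.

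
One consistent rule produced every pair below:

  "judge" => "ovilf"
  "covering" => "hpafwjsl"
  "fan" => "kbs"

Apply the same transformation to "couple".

The shift depends on letter class: consonant j→o is +5, but vowel u→v is +1. Vowels shift forward by 1 and consonants shift forward by 5.
On couple: c(cons)+5=h, o(vowel)+1=p, u(vowel)+1=v, p(cons)+5=u, l(cons)+5=q, e(vowel)+1=f.

hpvuqf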